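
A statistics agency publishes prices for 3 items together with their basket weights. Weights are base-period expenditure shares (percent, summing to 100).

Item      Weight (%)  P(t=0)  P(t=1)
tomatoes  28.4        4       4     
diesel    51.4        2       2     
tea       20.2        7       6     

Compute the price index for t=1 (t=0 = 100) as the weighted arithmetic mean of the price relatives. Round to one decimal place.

tomatoes: 28.4 × (4/4) = 28.4 × 1.000000 = 28.4000
diesel: 51.4 × (2/2) = 51.4 × 1.000000 = 51.4000
tea: 20.2 × (6/7) = 20.2 × 0.857143 = 17.3143
Index = Σ wᵢ·(p₁ᵢ/p₀ᵢ) = 28.4000 + 51.4000 + 17.3143 = 97.1143

97.1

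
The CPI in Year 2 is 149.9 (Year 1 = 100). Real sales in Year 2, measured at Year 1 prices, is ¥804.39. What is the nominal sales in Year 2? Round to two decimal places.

Nominal = Real × (Index/100) = 804.39 × (149.9/100)
        = 804.39 × 1.499 = 1205.7806

1205.78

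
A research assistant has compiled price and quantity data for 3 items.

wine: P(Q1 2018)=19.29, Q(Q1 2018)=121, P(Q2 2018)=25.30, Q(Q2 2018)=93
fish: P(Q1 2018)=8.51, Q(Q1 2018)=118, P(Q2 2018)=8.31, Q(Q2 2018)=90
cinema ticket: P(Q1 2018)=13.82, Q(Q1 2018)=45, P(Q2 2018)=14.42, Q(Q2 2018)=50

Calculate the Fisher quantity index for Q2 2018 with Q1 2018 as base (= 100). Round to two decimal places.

81.78

Laspeyres component (base-period weights):
ΣP(Q1 2018)Q(Q2 2018) = 19.29×93 + 8.51×90 + 13.82×50 = 1793.97 + 765.9 + 691 = 3250.87
ΣP(Q1 2018)Q(Q1 2018) = 19.29×121 + 8.51×118 + 13.82×45 = 2334.09 + 1004.18 + 621.9 = 3960.17
L = 3250.87 / 3960.17 × 100 = 82.0892
Paasche component (current-period weights):
ΣP(Q2 2018)Q(Q2 2018) = 25.30×93 + 8.31×90 + 14.42×50 = 2352.9 + 747.9 + 721 = 3821.8
ΣP(Q2 2018)Q(Q1 2018) = 25.30×121 + 8.31×118 + 14.42×45 = 3061.3 + 980.58 + 648.9 = 4690.78
P = 3821.8 / 4690.78 × 100 = 81.4747
Fisher = √(L × P) = √(82.0892 × 81.4747) = 81.7814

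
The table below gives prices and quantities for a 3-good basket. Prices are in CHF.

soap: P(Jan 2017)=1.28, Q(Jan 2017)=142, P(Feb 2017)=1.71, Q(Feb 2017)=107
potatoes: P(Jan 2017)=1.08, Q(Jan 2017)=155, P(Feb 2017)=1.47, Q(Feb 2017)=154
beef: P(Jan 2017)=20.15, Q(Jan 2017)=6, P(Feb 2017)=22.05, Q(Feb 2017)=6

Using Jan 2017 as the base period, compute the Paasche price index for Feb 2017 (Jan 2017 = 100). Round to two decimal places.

Paasche price index uses current-period quantities as weights.
ΣP(Feb 2017)·Q(Feb 2017) = 1.71×107 + 1.47×154 + 22.05×6 = 182.97 + 226.38 + 132.3 = 541.65
ΣP(Jan 2017)·Q(Feb 2017) = 1.28×107 + 1.08×154 + 20.15×6 = 136.96 + 166.32 + 120.9 = 424.18
Index = 541.65 / 424.18 × 100 = 127.6934

127.69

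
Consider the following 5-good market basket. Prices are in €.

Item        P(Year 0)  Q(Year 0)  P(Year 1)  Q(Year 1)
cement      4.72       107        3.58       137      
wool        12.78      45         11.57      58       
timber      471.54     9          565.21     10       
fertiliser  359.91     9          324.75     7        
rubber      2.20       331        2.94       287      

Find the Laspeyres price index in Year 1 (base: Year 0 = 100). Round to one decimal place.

Laspeyres price index uses base-period quantities as weights.
ΣP(Year 1)·Q(Year 0) = 3.58×107 + 11.57×45 + 565.21×9 + 324.75×9 + 2.94×331 = 383.06 + 520.65 + 5086.89 + 2922.75 + 973.14 = 9886.49
ΣP(Year 0)·Q(Year 0) = 4.72×107 + 12.78×45 + 471.54×9 + 359.91×9 + 2.20×331 = 505.04 + 575.1 + 4243.86 + 3239.19 + 728.2 = 9291.39
Index = 9886.49 / 9291.39 × 100 = 106.4049

106.4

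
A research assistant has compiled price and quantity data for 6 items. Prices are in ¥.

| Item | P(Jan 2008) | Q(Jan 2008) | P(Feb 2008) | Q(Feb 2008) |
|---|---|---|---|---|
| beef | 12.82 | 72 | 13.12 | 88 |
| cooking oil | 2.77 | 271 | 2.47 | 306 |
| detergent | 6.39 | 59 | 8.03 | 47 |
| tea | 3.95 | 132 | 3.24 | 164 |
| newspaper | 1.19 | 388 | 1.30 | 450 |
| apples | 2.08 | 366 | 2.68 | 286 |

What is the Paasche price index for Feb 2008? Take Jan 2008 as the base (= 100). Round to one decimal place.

102.9

Paasche price index uses current-period quantities as weights.
ΣP(Feb 2008)·Q(Feb 2008) = 13.12×88 + 2.47×306 + 8.03×47 + 3.24×164 + 1.30×450 + 2.68×286 = 1154.56 + 755.82 + 377.41 + 531.36 + 585 + 766.48 = 4170.63
ΣP(Jan 2008)·Q(Feb 2008) = 12.82×88 + 2.77×306 + 6.39×47 + 3.95×164 + 1.19×450 + 2.08×286 = 1128.16 + 847.62 + 300.33 + 647.8 + 535.5 + 594.88 = 4054.29
Index = 4170.63 / 4054.29 × 100 = 102.8696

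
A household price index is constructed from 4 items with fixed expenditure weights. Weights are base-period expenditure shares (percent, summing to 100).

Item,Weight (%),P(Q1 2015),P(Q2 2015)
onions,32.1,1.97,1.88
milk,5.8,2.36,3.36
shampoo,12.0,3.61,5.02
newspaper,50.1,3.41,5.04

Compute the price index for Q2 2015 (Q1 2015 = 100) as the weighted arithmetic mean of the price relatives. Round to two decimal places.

129.63

onions: 32.1 × (1.88/1.97) = 32.1 × 0.954315 = 30.6335
milk: 5.8 × (3.36/2.36) = 5.8 × 1.423729 = 8.2576
shampoo: 12.0 × (5.02/3.61) = 12.0 × 1.390582 = 16.6870
newspaper: 50.1 × (5.04/3.41) = 50.1 × 1.478006 = 74.0481
Index = Σ wᵢ·(p₁ᵢ/p₀ᵢ) = 30.6335 + 8.2576 + 16.6870 + 74.0481 = 129.6262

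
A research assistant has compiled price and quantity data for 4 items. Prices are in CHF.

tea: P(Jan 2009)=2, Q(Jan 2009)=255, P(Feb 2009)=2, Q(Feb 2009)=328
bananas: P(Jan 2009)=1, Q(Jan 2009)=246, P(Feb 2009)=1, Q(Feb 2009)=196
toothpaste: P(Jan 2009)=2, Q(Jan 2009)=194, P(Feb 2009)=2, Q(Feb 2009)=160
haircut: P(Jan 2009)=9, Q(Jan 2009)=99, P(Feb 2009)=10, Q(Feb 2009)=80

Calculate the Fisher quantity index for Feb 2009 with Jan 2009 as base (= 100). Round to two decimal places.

92.69

Laspeyres component (base-period weights):
ΣP(Jan 2009)Q(Feb 2009) = 2×328 + 1×196 + 2×160 + 9×80 = 656 + 196 + 320 + 720 = 1892
ΣP(Jan 2009)Q(Jan 2009) = 2×255 + 1×246 + 2×194 + 9×99 = 510 + 246 + 388 + 891 = 2035
L = 1892 / 2035 × 100 = 92.9730
Paasche component (current-period weights):
ΣP(Feb 2009)Q(Feb 2009) = 2×328 + 1×196 + 2×160 + 10×80 = 656 + 196 + 320 + 800 = 1972
ΣP(Feb 2009)Q(Jan 2009) = 2×255 + 1×246 + 2×194 + 10×99 = 510 + 246 + 388 + 990 = 2134
P = 1972 / 2134 × 100 = 92.4086
Fisher = √(L × P) = √(92.9730 × 92.4086) = 92.6904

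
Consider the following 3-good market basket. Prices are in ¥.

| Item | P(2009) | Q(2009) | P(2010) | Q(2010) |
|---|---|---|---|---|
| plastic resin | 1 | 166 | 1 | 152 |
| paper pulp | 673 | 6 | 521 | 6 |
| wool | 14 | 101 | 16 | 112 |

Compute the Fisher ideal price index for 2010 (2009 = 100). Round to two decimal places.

Laspeyres component (base-period weights):
ΣP(2010)Q(2009) = 1×166 + 521×6 + 16×101 = 166 + 3126 + 1616 = 4908
ΣP(2009)Q(2009) = 1×166 + 673×6 + 14×101 = 166 + 4038 + 1414 = 5618
L = 4908 / 5618 × 100 = 87.3621
Paasche component (current-period weights):
ΣP(2010)Q(2010) = 1×152 + 521×6 + 16×112 = 152 + 3126 + 1792 = 5070
ΣP(2009)Q(2010) = 1×152 + 673×6 + 14×112 = 152 + 4038 + 1568 = 5758
P = 5070 / 5758 × 100 = 88.0514
Fisher = √(L × P) = √(87.3621 × 88.0514) = 87.7061

87.71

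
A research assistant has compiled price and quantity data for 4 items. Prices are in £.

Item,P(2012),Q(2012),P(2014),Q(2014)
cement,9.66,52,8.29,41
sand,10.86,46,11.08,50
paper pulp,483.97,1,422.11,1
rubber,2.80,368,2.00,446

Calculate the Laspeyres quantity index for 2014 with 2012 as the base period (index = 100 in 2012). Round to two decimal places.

106.18

Laspeyres quantity index uses base-period prices as weights.
ΣP(2012)·Q(2014) = 9.66×41 + 10.86×50 + 483.97×1 + 2.80×446 = 396.06 + 543 + 483.97 + 1248.8 = 2671.83
ΣP(2012)·Q(2012) = 9.66×52 + 10.86×46 + 483.97×1 + 2.80×368 = 502.32 + 499.56 + 483.97 + 1030.4 = 2516.25
Index = 2671.83 / 2516.25 × 100 = 106.1830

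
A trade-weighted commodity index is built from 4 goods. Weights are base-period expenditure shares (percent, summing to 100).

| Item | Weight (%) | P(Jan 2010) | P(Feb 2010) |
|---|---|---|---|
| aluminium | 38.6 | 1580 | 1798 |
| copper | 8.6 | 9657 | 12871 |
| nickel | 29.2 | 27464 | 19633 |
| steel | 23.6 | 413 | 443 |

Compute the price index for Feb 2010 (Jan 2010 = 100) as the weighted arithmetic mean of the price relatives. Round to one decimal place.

101.6

aluminium: 38.6 × (1798/1580) = 38.6 × 1.137975 = 43.9258
copper: 8.6 × (12871/9657) = 8.6 × 1.332816 = 11.4622
nickel: 29.2 × (19633/27464) = 29.2 × 0.714863 = 20.8740
steel: 23.6 × (443/413) = 23.6 × 1.072639 = 25.3143
Index = Σ wᵢ·(p₁ᵢ/p₀ᵢ) = 43.9258 + 11.4622 + 20.8740 + 25.3143 = 101.5763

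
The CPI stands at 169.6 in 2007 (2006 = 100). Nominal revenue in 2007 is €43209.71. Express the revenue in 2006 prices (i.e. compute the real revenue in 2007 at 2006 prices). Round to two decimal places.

25477.42

Real = Nominal ÷ (Index/100) = 43209.71 ÷ (169.6/100)
     = 43209.71 ÷ 1.696 = 25477.4233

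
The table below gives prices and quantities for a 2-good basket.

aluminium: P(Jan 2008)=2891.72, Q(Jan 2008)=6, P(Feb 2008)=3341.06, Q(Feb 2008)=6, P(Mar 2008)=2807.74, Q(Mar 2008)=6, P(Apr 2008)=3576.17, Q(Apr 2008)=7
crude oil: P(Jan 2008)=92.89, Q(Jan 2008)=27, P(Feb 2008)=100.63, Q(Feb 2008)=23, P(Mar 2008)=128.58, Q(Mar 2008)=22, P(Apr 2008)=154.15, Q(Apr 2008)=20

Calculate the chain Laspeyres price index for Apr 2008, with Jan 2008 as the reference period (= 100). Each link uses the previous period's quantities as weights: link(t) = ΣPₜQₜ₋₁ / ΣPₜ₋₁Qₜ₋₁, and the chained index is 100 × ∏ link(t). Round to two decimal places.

128.21

Link Jan 2008→Feb 2008:
ΣP(Feb 2008)Q(Jan 2008) = 3341.06×6 + 100.63×27 = 20046.36 + 2717.01 = 22763.37
ΣP(Jan 2008)Q(Jan 2008) = 2891.72×6 + 92.89×27 = 17350.32 + 2508.03 = 19858.35
link = 22763.37/19858.35 = 1.146287
Link Feb 2008→Mar 2008:
ΣP(Mar 2008)Q(Feb 2008) = 2807.74×6 + 128.58×23 = 16846.44 + 2957.34 = 19803.78
ΣP(Feb 2008)Q(Feb 2008) = 3341.06×6 + 100.63×23 = 20046.36 + 2314.49 = 22360.85
link = 19803.78/22360.85 = 0.885645
Link Mar 2008→Apr 2008:
ΣP(Apr 2008)Q(Mar 2008) = 3576.17×6 + 154.15×22 = 21457.02 + 3391.3 = 24848.32
ΣP(Mar 2008)Q(Mar 2008) = 2807.74×6 + 128.58×22 = 16846.44 + 2828.76 = 19675.2
link = 24848.32/19675.2 = 1.262926
Chained index = 100 × 1.146287 × 0.885645 × 1.262926 = 128.2127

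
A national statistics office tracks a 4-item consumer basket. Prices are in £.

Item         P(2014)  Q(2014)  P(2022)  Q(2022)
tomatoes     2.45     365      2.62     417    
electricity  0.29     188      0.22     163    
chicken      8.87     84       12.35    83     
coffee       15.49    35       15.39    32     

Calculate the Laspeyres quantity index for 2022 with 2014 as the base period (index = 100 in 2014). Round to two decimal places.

102.90

Laspeyres quantity index uses base-period prices as weights.
ΣP(2014)·Q(2022) = 2.45×417 + 0.29×163 + 8.87×83 + 15.49×32 = 1021.65 + 47.27 + 736.21 + 495.68 = 2300.81
ΣP(2014)·Q(2014) = 2.45×365 + 0.29×188 + 8.87×84 + 15.49×35 = 894.25 + 54.52 + 745.08 + 542.15 = 2236
Index = 2300.81 / 2236 × 100 = 102.8985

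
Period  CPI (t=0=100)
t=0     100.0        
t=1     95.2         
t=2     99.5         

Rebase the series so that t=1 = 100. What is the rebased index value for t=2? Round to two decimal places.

104.52

Rebased(t=2) = 99.5 / 95.2 × 100 = 104.5168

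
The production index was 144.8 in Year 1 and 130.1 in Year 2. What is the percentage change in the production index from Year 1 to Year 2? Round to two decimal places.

Change = (130.1 − 144.8) / 144.8 × 100
       = -14.7 / 144.8 × 100 = -10.1519%

-10.15%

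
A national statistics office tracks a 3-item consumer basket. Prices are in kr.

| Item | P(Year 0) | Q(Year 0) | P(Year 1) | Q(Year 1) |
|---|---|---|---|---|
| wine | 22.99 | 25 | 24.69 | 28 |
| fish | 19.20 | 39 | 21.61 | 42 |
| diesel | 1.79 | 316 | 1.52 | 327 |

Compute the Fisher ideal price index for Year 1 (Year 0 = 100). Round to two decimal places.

102.84

Laspeyres component (base-period weights):
ΣP(Year 1)Q(Year 0) = 24.69×25 + 21.61×39 + 1.52×316 = 617.25 + 842.79 + 480.32 = 1940.36
ΣP(Year 0)Q(Year 0) = 22.99×25 + 19.20×39 + 1.79×316 = 574.75 + 748.8 + 565.64 = 1889.19
L = 1940.36 / 1889.19 × 100 = 102.7086
Paasche component (current-period weights):
ΣP(Year 1)Q(Year 1) = 24.69×28 + 21.61×42 + 1.52×327 = 691.32 + 907.62 + 497.04 = 2095.98
ΣP(Year 0)Q(Year 1) = 22.99×28 + 19.20×42 + 1.79×327 = 643.72 + 806.4 + 585.33 = 2035.45
P = 2095.98 / 2035.45 × 100 = 102.9738
Fisher = √(L × P) = √(102.7086 × 102.9738) = 102.8411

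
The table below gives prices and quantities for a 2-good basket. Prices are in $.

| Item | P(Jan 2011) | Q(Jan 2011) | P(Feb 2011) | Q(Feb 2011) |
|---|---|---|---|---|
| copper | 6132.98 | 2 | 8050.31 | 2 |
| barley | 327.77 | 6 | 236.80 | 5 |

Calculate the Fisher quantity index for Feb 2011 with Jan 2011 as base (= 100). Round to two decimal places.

98.17

Laspeyres component (base-period weights):
ΣP(Jan 2011)Q(Feb 2011) = 6132.98×2 + 327.77×5 = 12265.96 + 1638.85 = 13904.81
ΣP(Jan 2011)Q(Jan 2011) = 6132.98×2 + 327.77×6 = 12265.96 + 1966.62 = 14232.58
L = 13904.81 / 14232.58 × 100 = 97.6970
Paasche component (current-period weights):
ΣP(Feb 2011)Q(Feb 2011) = 8050.31×2 + 236.80×5 = 16100.62 + 1184 = 17284.62
ΣP(Feb 2011)Q(Jan 2011) = 8050.31×2 + 236.80×6 = 16100.62 + 1420.8 = 17521.42
P = 17284.62 / 17521.42 × 100 = 98.6485
Fisher = √(L × P) = √(97.6970 × 98.6485) = 98.1716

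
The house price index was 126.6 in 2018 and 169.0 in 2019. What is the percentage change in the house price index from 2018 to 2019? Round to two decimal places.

Change = (169.0 − 126.6) / 126.6 × 100
       = 42.4 / 126.6 × 100 = 33.4913%

33.49%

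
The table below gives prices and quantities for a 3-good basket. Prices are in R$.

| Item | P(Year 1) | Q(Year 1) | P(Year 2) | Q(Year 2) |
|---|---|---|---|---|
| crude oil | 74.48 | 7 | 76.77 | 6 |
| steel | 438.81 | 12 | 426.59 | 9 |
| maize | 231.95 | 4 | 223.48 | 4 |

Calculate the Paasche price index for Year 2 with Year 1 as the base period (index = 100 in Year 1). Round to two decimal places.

97.56

Paasche price index uses current-period quantities as weights.
ΣP(Year 2)·Q(Year 2) = 76.77×6 + 426.59×9 + 223.48×4 = 460.62 + 3839.31 + 893.92 = 5193.85
ΣP(Year 1)·Q(Year 2) = 74.48×6 + 438.81×9 + 231.95×4 = 446.88 + 3949.29 + 927.8 = 5323.97
Index = 5193.85 / 5323.97 × 100 = 97.5560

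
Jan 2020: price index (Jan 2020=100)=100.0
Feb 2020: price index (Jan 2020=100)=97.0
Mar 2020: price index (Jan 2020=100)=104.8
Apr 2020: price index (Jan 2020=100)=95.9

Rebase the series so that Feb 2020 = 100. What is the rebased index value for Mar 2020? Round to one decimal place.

Rebased(Mar 2020) = 104.8 / 97.0 × 100 = 108.0412

108.0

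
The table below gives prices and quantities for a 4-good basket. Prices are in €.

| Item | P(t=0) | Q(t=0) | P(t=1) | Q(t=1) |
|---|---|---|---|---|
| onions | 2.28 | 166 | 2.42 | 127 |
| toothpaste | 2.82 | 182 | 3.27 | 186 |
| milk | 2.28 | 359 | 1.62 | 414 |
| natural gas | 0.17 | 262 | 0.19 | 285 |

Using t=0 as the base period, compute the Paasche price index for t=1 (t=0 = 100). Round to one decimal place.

90.8

Paasche price index uses current-period quantities as weights.
ΣP(t=1)·Q(t=1) = 2.42×127 + 3.27×186 + 1.62×414 + 0.19×285 = 307.34 + 608.22 + 670.68 + 54.15 = 1640.39
ΣP(t=0)·Q(t=1) = 2.28×127 + 2.82×186 + 2.28×414 + 0.17×285 = 289.56 + 524.52 + 943.92 + 48.45 = 1806.45
Index = 1640.39 / 1806.45 × 100 = 90.8074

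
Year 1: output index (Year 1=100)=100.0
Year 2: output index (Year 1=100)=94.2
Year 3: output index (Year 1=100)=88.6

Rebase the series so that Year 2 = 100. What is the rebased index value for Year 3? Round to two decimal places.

94.06

Rebased(Year 3) = 88.6 / 94.2 × 100 = 94.0552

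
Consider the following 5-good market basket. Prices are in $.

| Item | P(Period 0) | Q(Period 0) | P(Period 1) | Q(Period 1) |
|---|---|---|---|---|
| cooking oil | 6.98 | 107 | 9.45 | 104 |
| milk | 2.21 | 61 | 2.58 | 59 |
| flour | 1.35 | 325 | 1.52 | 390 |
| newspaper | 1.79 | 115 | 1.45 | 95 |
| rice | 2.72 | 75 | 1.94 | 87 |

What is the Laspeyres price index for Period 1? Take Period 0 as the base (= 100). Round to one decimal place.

Laspeyres price index uses base-period quantities as weights.
ΣP(Period 1)·Q(Period 0) = 9.45×107 + 2.58×61 + 1.52×325 + 1.45×115 + 1.94×75 = 1011.15 + 157.38 + 494 + 166.75 + 145.5 = 1974.78
ΣP(Period 0)·Q(Period 0) = 6.98×107 + 2.21×61 + 1.35×325 + 1.79×115 + 2.72×75 = 746.86 + 134.81 + 438.75 + 205.85 + 204 = 1730.27
Index = 1974.78 / 1730.27 × 100 = 114.1313

114.1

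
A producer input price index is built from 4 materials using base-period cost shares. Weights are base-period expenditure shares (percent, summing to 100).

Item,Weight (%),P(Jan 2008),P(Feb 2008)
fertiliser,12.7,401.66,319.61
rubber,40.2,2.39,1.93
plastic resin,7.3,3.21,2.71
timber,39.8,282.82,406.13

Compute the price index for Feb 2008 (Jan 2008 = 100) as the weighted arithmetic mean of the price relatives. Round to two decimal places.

fertiliser: 12.7 × (319.61/401.66) = 12.7 × 0.795723 = 10.1057
rubber: 40.2 × (1.93/2.39) = 40.2 × 0.807531 = 32.4628
plastic resin: 7.3 × (2.71/3.21) = 7.3 × 0.844237 = 6.1629
timber: 39.8 × (406.13/282.82) = 39.8 × 1.436002 = 57.1529
Index = Σ wᵢ·(p₁ᵢ/p₀ᵢ) = 10.1057 + 32.4628 + 6.1629 + 57.1529 = 105.8842

105.88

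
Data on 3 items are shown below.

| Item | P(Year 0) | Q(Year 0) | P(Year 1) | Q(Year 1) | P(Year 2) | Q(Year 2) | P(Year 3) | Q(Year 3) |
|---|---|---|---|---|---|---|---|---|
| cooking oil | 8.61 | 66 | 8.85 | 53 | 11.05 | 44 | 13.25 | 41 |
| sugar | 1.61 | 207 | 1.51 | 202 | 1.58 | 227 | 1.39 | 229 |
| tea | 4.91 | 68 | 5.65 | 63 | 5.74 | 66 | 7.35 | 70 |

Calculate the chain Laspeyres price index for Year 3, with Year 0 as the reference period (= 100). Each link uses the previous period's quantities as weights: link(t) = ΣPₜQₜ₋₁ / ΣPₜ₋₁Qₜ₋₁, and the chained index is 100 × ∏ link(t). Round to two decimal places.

131.38

Link Year 0→Year 1:
ΣP(Year 1)Q(Year 0) = 8.85×66 + 1.51×207 + 5.65×68 = 584.1 + 312.57 + 384.2 = 1280.87
ΣP(Year 0)Q(Year 0) = 8.61×66 + 1.61×207 + 4.91×68 = 568.26 + 333.27 + 333.88 = 1235.41
link = 1280.87/1235.41 = 1.036798
Link Year 1→Year 2:
ΣP(Year 2)Q(Year 1) = 11.05×53 + 1.58×202 + 5.74×63 = 585.65 + 319.16 + 361.62 = 1266.43
ΣP(Year 1)Q(Year 1) = 8.85×53 + 1.51×202 + 5.65×63 = 469.05 + 305.02 + 355.95 = 1130.02
link = 1266.43/1130.02 = 1.120715
Link Year 2→Year 3:
ΣP(Year 3)Q(Year 2) = 13.25×44 + 1.39×227 + 7.35×66 = 583 + 315.53 + 485.1 = 1383.63
ΣP(Year 2)Q(Year 2) = 11.05×44 + 1.58×227 + 5.74×66 = 486.2 + 358.66 + 378.84 = 1223.7
link = 1383.63/1223.7 = 1.130694
Chained index = 100 × 1.036798 × 1.120715 × 1.130694 = 131.3814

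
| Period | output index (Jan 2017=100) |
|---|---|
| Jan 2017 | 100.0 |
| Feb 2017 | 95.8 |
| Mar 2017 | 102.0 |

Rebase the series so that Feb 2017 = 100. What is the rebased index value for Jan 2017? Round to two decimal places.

Rebased(Jan 2017) = 100.0 / 95.8 × 100 = 104.3841

104.38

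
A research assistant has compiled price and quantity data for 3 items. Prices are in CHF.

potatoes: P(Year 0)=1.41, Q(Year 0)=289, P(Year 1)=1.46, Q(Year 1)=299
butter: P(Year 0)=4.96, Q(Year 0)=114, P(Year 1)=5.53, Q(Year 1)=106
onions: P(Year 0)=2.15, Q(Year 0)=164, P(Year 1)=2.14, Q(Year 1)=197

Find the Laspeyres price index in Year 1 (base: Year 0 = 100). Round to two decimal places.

105.87

Laspeyres price index uses base-period quantities as weights.
ΣP(Year 1)·Q(Year 0) = 1.46×289 + 5.53×114 + 2.14×164 = 421.94 + 630.42 + 350.96 = 1403.32
ΣP(Year 0)·Q(Year 0) = 1.41×289 + 4.96×114 + 2.15×164 = 407.49 + 565.44 + 352.6 = 1325.53
Index = 1403.32 / 1325.53 × 100 = 105.8686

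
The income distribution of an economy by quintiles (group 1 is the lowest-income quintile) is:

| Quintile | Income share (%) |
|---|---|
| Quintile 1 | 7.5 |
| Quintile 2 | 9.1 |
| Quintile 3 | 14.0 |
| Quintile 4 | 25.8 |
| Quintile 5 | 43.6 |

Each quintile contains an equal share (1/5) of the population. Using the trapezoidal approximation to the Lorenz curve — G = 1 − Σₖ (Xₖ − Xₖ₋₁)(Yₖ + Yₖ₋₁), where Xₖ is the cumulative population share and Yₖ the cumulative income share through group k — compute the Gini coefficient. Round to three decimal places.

Cumulative income shares Yₖ: 0.0750, 0.1660, 0.3060, 0.5640, 1.0000
Σ (Xₖ−Xₖ₋₁)(Yₖ+Yₖ₋₁) = (1/5)(0.0750+0.0000) + (1/5)(0.1660+0.0750) + (1/5)(0.3060+0.1660) + (1/5)(0.5640+0.3060) + (1/5)(1.0000+0.5640)
  = 0.0150 + 0.0482 + 0.0944 + 0.1740 + 0.3128 = 0.6444
G = 1 − 0.6444 = 0.3556

0.356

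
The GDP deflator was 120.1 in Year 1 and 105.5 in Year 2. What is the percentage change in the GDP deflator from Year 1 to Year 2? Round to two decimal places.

-12.16%

Change = (105.5 − 120.1) / 120.1 × 100
       = -14.6 / 120.1 × 100 = -12.1565%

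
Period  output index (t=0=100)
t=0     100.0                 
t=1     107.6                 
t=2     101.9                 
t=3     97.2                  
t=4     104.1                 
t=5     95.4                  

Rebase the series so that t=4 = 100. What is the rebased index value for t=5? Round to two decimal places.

91.64

Rebased(t=5) = 95.4 / 104.1 × 100 = 91.6427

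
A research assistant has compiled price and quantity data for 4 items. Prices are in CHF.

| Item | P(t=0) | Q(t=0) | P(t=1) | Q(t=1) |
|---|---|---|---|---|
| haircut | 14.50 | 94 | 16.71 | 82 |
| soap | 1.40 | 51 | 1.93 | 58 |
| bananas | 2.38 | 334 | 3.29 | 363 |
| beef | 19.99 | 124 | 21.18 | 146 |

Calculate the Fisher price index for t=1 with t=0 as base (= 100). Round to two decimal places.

Laspeyres component (base-period weights):
ΣP(t=1)Q(t=0) = 16.71×94 + 1.93×51 + 3.29×334 + 21.18×124 = 1570.74 + 98.43 + 1098.86 + 2626.32 = 5394.35
ΣP(t=0)Q(t=0) = 14.50×94 + 1.40×51 + 2.38×334 + 19.99×124 = 1363 + 71.4 + 794.92 + 2478.76 = 4708.08
L = 5394.35 / 4708.08 × 100 = 114.5764
Paasche component (current-period weights):
ΣP(t=1)Q(t=1) = 16.71×82 + 1.93×58 + 3.29×363 + 21.18×146 = 1370.22 + 111.94 + 1194.27 + 3092.28 = 5768.71
ΣP(t=0)Q(t=1) = 14.50×82 + 1.40×58 + 2.38×363 + 19.99×146 = 1189 + 81.2 + 863.94 + 2918.54 = 5052.68
P = 5768.71 / 5052.68 × 100 = 114.1713
Fisher = √(L × P) = √(114.5764 × 114.1713) = 114.3737

114.37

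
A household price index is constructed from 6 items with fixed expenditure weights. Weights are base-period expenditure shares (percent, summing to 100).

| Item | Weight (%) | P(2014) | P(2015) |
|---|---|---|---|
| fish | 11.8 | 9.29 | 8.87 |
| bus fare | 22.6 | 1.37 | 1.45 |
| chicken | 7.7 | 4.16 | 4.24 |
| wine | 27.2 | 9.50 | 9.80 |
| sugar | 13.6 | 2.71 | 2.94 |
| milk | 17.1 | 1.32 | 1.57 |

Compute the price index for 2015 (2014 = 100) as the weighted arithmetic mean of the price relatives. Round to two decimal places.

106.19

fish: 11.8 × (8.87/9.29) = 11.8 × 0.954790 = 11.2665
bus fare: 22.6 × (1.45/1.37) = 22.6 × 1.058394 = 23.9197
chicken: 7.7 × (4.24/4.16) = 7.7 × 1.019231 = 7.8481
wine: 27.2 × (9.80/9.50) = 27.2 × 1.031579 = 28.0589
sugar: 13.6 × (2.94/2.71) = 13.6 × 1.084871 = 14.7542
milk: 17.1 × (1.57/1.32) = 17.1 × 1.189394 = 20.3386
Index = Σ wᵢ·(p₁ᵢ/p₀ᵢ) = 11.2665 + 23.9197 + 7.8481 + 28.0589 + 14.7542 + 20.3386 = 106.1861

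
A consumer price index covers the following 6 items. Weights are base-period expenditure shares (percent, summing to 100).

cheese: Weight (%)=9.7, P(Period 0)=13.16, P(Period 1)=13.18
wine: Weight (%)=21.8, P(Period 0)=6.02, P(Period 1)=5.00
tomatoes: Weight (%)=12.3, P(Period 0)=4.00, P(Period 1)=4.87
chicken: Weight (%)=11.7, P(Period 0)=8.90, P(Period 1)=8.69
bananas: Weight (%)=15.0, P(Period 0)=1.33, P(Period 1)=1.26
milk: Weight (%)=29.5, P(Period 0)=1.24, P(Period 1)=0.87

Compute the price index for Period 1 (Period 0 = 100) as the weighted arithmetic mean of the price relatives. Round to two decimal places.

89.13

cheese: 9.7 × (13.18/13.16) = 9.7 × 1.001520 = 9.7147
wine: 21.8 × (5.00/6.02) = 21.8 × 0.830565 = 18.1063
tomatoes: 12.3 × (4.87/4.00) = 12.3 × 1.217500 = 14.9753
chicken: 11.7 × (8.69/8.90) = 11.7 × 0.976404 = 11.4239
bananas: 15.0 × (1.26/1.33) = 15.0 × 0.947368 = 14.2105
milk: 29.5 × (0.87/1.24) = 29.5 × 0.701613 = 20.6976
Index = Σ wᵢ·(p₁ᵢ/p₀ᵢ) = 9.7147 + 18.1063 + 14.9753 + 11.4239 + 14.2105 + 20.6976 = 89.1283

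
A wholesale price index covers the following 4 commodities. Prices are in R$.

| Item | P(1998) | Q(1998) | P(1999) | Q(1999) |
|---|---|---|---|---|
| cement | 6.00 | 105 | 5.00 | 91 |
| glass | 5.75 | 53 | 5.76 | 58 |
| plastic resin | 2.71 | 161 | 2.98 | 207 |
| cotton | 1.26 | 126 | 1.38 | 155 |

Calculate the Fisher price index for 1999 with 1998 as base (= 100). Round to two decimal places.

Laspeyres component (base-period weights):
ΣP(1999)Q(1998) = 5.00×105 + 5.76×53 + 2.98×161 + 1.38×126 = 525 + 305.28 + 479.78 + 173.88 = 1483.94
ΣP(1998)Q(1998) = 6.00×105 + 5.75×53 + 2.71×161 + 1.26×126 = 630 + 304.75 + 436.31 + 158.76 = 1529.82
L = 1483.94 / 1529.82 × 100 = 97.0010
Paasche component (current-period weights):
ΣP(1999)Q(1999) = 5.00×91 + 5.76×58 + 2.98×207 + 1.38×155 = 455 + 334.08 + 616.86 + 213.9 = 1619.84
ΣP(1998)Q(1999) = 6.00×91 + 5.75×58 + 2.71×207 + 1.26×155 = 546 + 333.5 + 560.97 + 195.3 = 1635.77
P = 1619.84 / 1635.77 × 100 = 99.0261
Fisher = √(L × P) = √(97.0010 × 99.0261) = 98.0083

98.01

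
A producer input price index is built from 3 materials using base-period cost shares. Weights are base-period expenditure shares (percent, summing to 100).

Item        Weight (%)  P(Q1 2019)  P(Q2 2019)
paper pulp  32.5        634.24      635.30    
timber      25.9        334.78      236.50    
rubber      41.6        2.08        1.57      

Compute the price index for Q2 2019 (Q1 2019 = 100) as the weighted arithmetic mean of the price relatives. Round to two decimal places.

82.25

paper pulp: 32.5 × (635.30/634.24) = 32.5 × 1.001671 = 32.5543
timber: 25.9 × (236.50/334.78) = 25.9 × 0.706434 = 18.2966
rubber: 41.6 × (1.57/2.08) = 41.6 × 0.754808 = 31.4000
Index = Σ wᵢ·(p₁ᵢ/p₀ᵢ) = 32.5543 + 18.2966 + 31.4000 = 82.2510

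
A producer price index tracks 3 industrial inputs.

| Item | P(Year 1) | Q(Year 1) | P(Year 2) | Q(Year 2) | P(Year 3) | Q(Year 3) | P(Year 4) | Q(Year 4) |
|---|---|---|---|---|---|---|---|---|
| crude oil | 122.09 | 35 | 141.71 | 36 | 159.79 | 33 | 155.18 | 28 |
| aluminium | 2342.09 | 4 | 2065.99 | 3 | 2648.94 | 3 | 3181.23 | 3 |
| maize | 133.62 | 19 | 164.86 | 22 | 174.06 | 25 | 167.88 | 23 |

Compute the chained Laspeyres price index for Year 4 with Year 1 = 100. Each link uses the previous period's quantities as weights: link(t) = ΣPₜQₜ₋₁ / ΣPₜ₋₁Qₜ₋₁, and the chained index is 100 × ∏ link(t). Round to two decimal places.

127.43

Link Year 1→Year 2:
ΣP(Year 2)Q(Year 1) = 141.71×35 + 2065.99×4 + 164.86×19 = 4959.85 + 8263.96 + 3132.34 = 16356.15
ΣP(Year 1)Q(Year 1) = 122.09×35 + 2342.09×4 + 133.62×19 = 4273.15 + 9368.36 + 2538.78 = 16180.29
link = 16356.15/16180.29 = 1.010869
Link Year 2→Year 3:
ΣP(Year 3)Q(Year 2) = 159.79×36 + 2648.94×3 + 174.06×22 = 5752.44 + 7946.82 + 3829.32 = 17528.58
ΣP(Year 2)Q(Year 2) = 141.71×36 + 2065.99×3 + 164.86×22 = 5101.56 + 6197.97 + 3626.92 = 14926.45
link = 17528.58/14926.45 = 1.174330
Link Year 3→Year 4:
ΣP(Year 4)Q(Year 3) = 155.18×33 + 3181.23×3 + 167.88×25 = 5120.94 + 9543.69 + 4197 = 18861.63
ΣP(Year 3)Q(Year 3) = 159.79×33 + 2648.94×3 + 174.06×25 = 5273.07 + 7946.82 + 4351.5 = 17571.39
link = 18861.63/17571.39 = 1.073428
Chained index = 100 × 1.010869 × 1.174330 × 1.073428 = 127.4260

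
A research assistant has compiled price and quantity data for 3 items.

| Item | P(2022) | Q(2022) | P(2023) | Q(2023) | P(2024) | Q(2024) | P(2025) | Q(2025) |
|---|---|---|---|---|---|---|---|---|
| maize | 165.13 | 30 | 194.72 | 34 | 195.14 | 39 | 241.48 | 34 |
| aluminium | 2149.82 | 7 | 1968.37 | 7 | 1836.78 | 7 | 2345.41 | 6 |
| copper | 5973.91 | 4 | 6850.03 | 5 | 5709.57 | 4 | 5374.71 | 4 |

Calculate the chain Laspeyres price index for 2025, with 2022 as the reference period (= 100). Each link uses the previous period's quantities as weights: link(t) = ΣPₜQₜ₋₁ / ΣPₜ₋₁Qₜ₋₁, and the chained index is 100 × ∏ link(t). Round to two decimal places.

Link 2022→2023:
ΣP(2023)Q(2022) = 194.72×30 + 1968.37×7 + 6850.03×4 = 5841.6 + 13778.59 + 27400.12 = 47020.31
ΣP(2022)Q(2022) = 165.13×30 + 2149.82×7 + 5973.91×4 = 4953.9 + 15048.74 + 23895.64 = 43898.28
link = 47020.31/43898.28 = 1.071120
Link 2023→2024:
ΣP(2024)Q(2023) = 195.14×34 + 1836.78×7 + 5709.57×5 = 6634.76 + 12857.46 + 28547.85 = 48040.07
ΣP(2023)Q(2023) = 194.72×34 + 1968.37×7 + 6850.03×5 = 6620.48 + 13778.59 + 34250.15 = 54649.22
link = 48040.07/54649.22 = 0.879062
Link 2024→2025:
ΣP(2025)Q(2024) = 241.48×39 + 2345.41×7 + 5374.71×4 = 9417.72 + 16417.87 + 21498.84 = 47334.43
ΣP(2024)Q(2024) = 195.14×39 + 1836.78×7 + 5709.57×4 = 7610.46 + 12857.46 + 22838.28 = 43306.2
link = 47334.43/43306.2 = 1.093017
Chained index = 100 × 1.071120 × 0.879062 × 1.093017 = 102.9164

102.92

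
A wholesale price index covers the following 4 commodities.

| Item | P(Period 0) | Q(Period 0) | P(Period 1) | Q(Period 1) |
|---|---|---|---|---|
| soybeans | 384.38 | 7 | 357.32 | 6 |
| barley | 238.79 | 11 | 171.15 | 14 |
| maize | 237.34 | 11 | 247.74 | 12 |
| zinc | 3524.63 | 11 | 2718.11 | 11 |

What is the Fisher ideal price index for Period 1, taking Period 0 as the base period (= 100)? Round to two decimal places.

79.20

Laspeyres component (base-period weights):
ΣP(Period 1)Q(Period 0) = 357.32×7 + 171.15×11 + 247.74×11 + 2718.11×11 = 2501.24 + 1882.65 + 2725.14 + 29899.21 = 37008.24
ΣP(Period 0)Q(Period 0) = 384.38×7 + 238.79×11 + 237.34×11 + 3524.63×11 = 2690.66 + 2626.69 + 2610.74 + 38770.93 = 46699.02
L = 37008.24 / 46699.02 × 100 = 79.2484
Paasche component (current-period weights):
ΣP(Period 1)Q(Period 1) = 357.32×6 + 171.15×14 + 247.74×12 + 2718.11×11 = 2143.92 + 2396.1 + 2972.88 + 29899.21 = 37412.11
ΣP(Period 0)Q(Period 1) = 384.38×6 + 238.79×14 + 237.34×12 + 3524.63×11 = 2306.28 + 3343.06 + 2848.08 + 38770.93 = 47268.35
P = 37412.11 / 47268.35 × 100 = 79.1483
Fisher = √(L × P) = √(79.2484 × 79.1483) = 79.1984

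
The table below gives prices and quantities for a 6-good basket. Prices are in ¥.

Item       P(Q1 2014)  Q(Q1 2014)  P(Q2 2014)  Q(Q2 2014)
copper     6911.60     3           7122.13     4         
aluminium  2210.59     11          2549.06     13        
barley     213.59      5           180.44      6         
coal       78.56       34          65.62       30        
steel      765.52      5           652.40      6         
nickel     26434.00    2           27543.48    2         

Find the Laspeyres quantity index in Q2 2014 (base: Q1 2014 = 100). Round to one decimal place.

Laspeyres quantity index uses base-period prices as weights.
ΣP(Q1 2014)·Q(Q2 2014) = 6911.60×4 + 2210.59×13 + 213.59×6 + 78.56×30 + 765.52×6 + 26434.00×2 = 27646.4 + 28737.67 + 1281.54 + 2356.8 + 4593.12 + 52868 = 117483.53
ΣP(Q1 2014)·Q(Q1 2014) = 6911.60×3 + 2210.59×11 + 213.59×5 + 78.56×34 + 765.52×5 + 26434.00×2 = 20734.8 + 24316.49 + 1067.95 + 2671.04 + 3827.6 + 52868 = 105485.88
Index = 117483.53 / 105485.88 × 100 = 111.3737

111.4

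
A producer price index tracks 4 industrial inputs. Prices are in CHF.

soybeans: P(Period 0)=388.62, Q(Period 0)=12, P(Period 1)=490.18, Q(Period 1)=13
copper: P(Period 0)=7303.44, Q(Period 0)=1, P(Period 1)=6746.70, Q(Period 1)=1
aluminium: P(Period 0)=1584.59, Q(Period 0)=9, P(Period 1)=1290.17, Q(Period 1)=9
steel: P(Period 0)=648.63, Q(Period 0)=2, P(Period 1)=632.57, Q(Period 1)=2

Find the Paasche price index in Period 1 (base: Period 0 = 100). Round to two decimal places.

93.13

Paasche price index uses current-period quantities as weights.
ΣP(Period 1)·Q(Period 1) = 490.18×13 + 6746.70×1 + 1290.17×9 + 632.57×2 = 6372.34 + 6746.7 + 11611.53 + 1265.14 = 25995.71
ΣP(Period 0)·Q(Period 1) = 388.62×13 + 7303.44×1 + 1584.59×9 + 648.63×2 = 5052.06 + 7303.44 + 14261.31 + 1297.26 = 27914.07
Index = 25995.71 / 27914.07 × 100 = 93.1276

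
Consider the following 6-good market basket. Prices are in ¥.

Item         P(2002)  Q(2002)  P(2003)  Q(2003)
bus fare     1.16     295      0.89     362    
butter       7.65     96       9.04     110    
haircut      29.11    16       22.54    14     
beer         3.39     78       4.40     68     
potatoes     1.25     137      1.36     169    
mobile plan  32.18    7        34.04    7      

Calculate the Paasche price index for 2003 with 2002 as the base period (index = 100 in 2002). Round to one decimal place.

102.7

Paasche price index uses current-period quantities as weights.
ΣP(2003)·Q(2003) = 0.89×362 + 9.04×110 + 22.54×14 + 4.40×68 + 1.36×169 + 34.04×7 = 322.18 + 994.4 + 315.56 + 299.2 + 229.84 + 238.28 = 2399.46
ΣP(2002)·Q(2003) = 1.16×362 + 7.65×110 + 29.11×14 + 3.39×68 + 1.25×169 + 32.18×7 = 419.92 + 841.5 + 407.54 + 230.52 + 211.25 + 225.26 = 2335.99
Index = 2399.46 / 2335.99 × 100 = 102.7170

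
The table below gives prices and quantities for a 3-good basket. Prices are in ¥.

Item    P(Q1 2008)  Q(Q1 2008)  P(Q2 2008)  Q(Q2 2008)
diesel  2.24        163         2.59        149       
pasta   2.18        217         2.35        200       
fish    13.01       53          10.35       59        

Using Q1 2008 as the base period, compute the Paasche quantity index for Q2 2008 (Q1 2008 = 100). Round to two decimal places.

Paasche quantity index uses current-period prices as weights.
ΣP(Q2 2008)·Q(Q2 2008) = 2.59×149 + 2.35×200 + 10.35×59 = 385.91 + 470 + 610.65 = 1466.56
ΣP(Q2 2008)·Q(Q1 2008) = 2.59×163 + 2.35×217 + 10.35×53 = 422.17 + 509.95 + 548.55 = 1480.67
Index = 1466.56 / 1480.67 × 100 = 99.0471

99.05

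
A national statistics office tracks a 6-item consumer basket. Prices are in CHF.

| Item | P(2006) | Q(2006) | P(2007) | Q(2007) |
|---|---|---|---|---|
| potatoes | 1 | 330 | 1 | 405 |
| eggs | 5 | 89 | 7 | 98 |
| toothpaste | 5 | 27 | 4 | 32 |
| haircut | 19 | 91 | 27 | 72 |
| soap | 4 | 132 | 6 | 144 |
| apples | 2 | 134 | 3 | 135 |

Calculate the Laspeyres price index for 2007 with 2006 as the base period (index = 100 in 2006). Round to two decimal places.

Laspeyres price index uses base-period quantities as weights.
ΣP(2007)·Q(2006) = 1×330 + 7×89 + 4×27 + 27×91 + 6×132 + 3×134 = 330 + 623 + 108 + 2457 + 792 + 402 = 4712
ΣP(2006)·Q(2006) = 1×330 + 5×89 + 5×27 + 19×91 + 4×132 + 2×134 = 330 + 445 + 135 + 1729 + 528 + 268 = 3435
Index = 4712 / 3435 × 100 = 137.1761

137.18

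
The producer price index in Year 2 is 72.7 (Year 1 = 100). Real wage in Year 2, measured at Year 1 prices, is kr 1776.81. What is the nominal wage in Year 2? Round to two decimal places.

Nominal = Real × (Index/100) = 1776.81 × (72.7/100)
        = 1776.81 × 0.727 = 1291.7409

1291.74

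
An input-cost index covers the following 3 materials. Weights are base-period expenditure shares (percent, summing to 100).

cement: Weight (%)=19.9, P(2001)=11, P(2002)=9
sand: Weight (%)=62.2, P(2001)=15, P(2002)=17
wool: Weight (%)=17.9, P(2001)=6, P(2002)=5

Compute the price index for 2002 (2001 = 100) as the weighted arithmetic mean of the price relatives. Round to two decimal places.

101.69

cement: 19.9 × (9/11) = 19.9 × 0.818182 = 16.2818
sand: 62.2 × (17/15) = 62.2 × 1.133333 = 70.4933
wool: 17.9 × (5/6) = 17.9 × 0.833333 = 14.9167
Index = Σ wᵢ·(p₁ᵢ/p₀ᵢ) = 16.2818 + 70.4933 + 14.9167 = 101.6918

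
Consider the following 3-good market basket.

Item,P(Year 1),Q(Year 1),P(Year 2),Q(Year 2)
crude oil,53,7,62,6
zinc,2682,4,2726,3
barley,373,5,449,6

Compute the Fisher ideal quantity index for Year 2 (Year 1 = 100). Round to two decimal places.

Laspeyres component (base-period weights):
ΣP(Year 1)Q(Year 2) = 53×6 + 2682×3 + 373×6 = 318 + 8046 + 2238 = 10602
ΣP(Year 1)Q(Year 1) = 53×7 + 2682×4 + 373×5 = 371 + 10728 + 1865 = 12964
L = 10602 / 12964 × 100 = 81.7803
Paasche component (current-period weights):
ΣP(Year 2)Q(Year 2) = 62×6 + 2726×3 + 449×6 = 372 + 8178 + 2694 = 11244
ΣP(Year 2)Q(Year 1) = 62×7 + 2726×4 + 449×5 = 434 + 10904 + 2245 = 13583
P = 11244 / 13583 × 100 = 82.7799
Fisher = √(L × P) = √(81.7803 × 82.7799) = 82.2786

82.28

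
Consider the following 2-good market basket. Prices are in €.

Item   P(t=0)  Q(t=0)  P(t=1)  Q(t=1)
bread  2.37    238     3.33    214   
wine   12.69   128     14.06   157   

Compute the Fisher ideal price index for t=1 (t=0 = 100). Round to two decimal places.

117.64

Laspeyres component (base-period weights):
ΣP(t=1)Q(t=0) = 3.33×238 + 14.06×128 = 792.54 + 1799.68 = 2592.22
ΣP(t=0)Q(t=0) = 2.37×238 + 12.69×128 = 564.06 + 1624.32 = 2188.38
L = 2592.22 / 2188.38 × 100 = 118.4538
Paasche component (current-period weights):
ΣP(t=1)Q(t=1) = 3.33×214 + 14.06×157 = 712.62 + 2207.42 = 2920.04
ΣP(t=0)Q(t=1) = 2.37×214 + 12.69×157 = 507.18 + 1992.33 = 2499.51
P = 2920.04 / 2499.51 × 100 = 116.8245
Fisher = √(L × P) = √(118.4538 × 116.8245) = 117.6363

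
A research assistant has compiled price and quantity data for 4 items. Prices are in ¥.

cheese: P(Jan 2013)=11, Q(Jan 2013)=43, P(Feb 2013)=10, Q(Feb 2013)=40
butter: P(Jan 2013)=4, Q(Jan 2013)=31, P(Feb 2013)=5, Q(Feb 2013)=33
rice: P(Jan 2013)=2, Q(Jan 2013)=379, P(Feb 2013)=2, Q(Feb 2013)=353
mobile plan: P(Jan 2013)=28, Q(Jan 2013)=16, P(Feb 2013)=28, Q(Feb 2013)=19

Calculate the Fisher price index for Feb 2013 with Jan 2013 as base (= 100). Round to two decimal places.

Laspeyres component (base-period weights):
ΣP(Feb 2013)Q(Jan 2013) = 10×43 + 5×31 + 2×379 + 28×16 = 430 + 155 + 758 + 448 = 1791
ΣP(Jan 2013)Q(Jan 2013) = 11×43 + 4×31 + 2×379 + 28×16 = 473 + 124 + 758 + 448 = 1803
L = 1791 / 1803 × 100 = 99.3344
Paasche component (current-period weights):
ΣP(Feb 2013)Q(Feb 2013) = 10×40 + 5×33 + 2×353 + 28×19 = 400 + 165 + 706 + 532 = 1803
ΣP(Jan 2013)Q(Feb 2013) = 11×40 + 4×33 + 2×353 + 28×19 = 440 + 132 + 706 + 532 = 1810
P = 1803 / 1810 × 100 = 99.6133
Fisher = √(L × P) = √(99.3344 × 99.6133) = 99.4738

99.47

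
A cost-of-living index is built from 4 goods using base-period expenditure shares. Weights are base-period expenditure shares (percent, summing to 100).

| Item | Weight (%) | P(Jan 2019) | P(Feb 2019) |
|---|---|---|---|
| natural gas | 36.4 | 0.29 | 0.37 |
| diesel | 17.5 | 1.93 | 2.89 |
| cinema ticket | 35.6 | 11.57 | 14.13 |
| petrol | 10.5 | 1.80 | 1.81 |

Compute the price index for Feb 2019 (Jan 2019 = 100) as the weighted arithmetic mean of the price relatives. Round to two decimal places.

126.68

natural gas: 36.4 × (0.37/0.29) = 36.4 × 1.275862 = 46.4414
diesel: 17.5 × (2.89/1.93) = 17.5 × 1.497409 = 26.2047
cinema ticket: 35.6 × (14.13/11.57) = 35.6 × 1.221262 = 43.4769
petrol: 10.5 × (1.81/1.80) = 10.5 × 1.005556 = 10.5583
Index = Σ wᵢ·(p₁ᵢ/p₀ᵢ) = 46.4414 + 26.2047 + 43.4769 + 10.5583 = 126.6813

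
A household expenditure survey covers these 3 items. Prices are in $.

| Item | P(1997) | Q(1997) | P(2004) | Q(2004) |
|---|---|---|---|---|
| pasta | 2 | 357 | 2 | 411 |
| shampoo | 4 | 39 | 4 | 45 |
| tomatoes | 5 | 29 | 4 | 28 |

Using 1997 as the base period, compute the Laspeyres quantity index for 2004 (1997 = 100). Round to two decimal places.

112.51

Laspeyres quantity index uses base-period prices as weights.
ΣP(1997)·Q(2004) = 2×411 + 4×45 + 5×28 = 822 + 180 + 140 = 1142
ΣP(1997)·Q(1997) = 2×357 + 4×39 + 5×29 = 714 + 156 + 145 = 1015
Index = 1142 / 1015 × 100 = 112.5123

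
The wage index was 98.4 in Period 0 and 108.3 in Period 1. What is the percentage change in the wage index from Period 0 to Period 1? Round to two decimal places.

Change = (108.3 − 98.4) / 98.4 × 100
       = 9.9 / 98.4 × 100 = 10.0610%

10.06%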